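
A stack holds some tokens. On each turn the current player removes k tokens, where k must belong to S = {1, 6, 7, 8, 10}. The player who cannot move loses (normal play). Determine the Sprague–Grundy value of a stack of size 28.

G(0) = 0
G(1) = mex{0} = 1
G(2) = mex{1} = 0
G(3) = mex{0} = 1
G(4) = mex{1} = 0
G(5) = mex{0} = 1
G(6) = mex{1,0} = 2
G(7) = mex{2,1,0} = 3
G(8) = mex{3,0,1,0} = 2
G(9) = mex{2,1,0,1} = 3
G(10) = mex{3,0,1,0,0} = 2
G(11) = mex{2,1,0,1,1} = 3
G(12) = mex{3,2,1,0,0} = 4
G(13) = mex{4,3,2,1,1} = 0
G(14) = mex{0,2,3,2,0} = 1
G(15) = mex{1,3,2,3,1} = 0
G(16) = mex{0,2,3,2,2} = 1
G(17) = mex{1,3,2,3,3} = 0
G(18) = mex{0,4,3,2,2} = 1
G(19) = mex{1,0,4,3,3} = 2
G(20) = mex{2,1,0,4,2} = 3
G(21) = mex{3,0,1,0,3} = 2
G(22) = mex{2,1,0,1,4} = 3
G(23) = mex{3,0,1,0,0} = 2
G(24) = mex{2,1,0,1,1} = 3
G(25) = mex{3,2,1,0,0} = 4
G(26) = mex{4,3,2,1,1} = 0
G(27) = mex{0,2,3,2,0} = 1
G(28) = mex{1,3,2,3,1} = 0

0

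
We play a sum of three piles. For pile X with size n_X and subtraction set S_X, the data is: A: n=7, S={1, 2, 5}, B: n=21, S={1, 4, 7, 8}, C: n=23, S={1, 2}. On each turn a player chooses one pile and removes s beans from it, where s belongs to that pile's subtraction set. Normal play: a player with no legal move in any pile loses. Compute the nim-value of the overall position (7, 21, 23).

7

Pile A, S = {1, 2, 5}:
G(0) = 0
G(1) = mex{0} = 1
G(2) = mex{1,0} = 2
G(3) = mex{2,1} = 0
G(4) = mex{0,2} = 1
G(5) = mex{1,0,0} = 2
G(6) = mex{2,1,1} = 0
G(7) = mex{0,2,2} = 1
G_A(7) = 1.
Pile B, S = {1, 4, 7, 8}:
G(0) = 0
G(1) = mex{0} = 1
G(2) = mex{1} = 0
G(3) = mex{0} = 1
G(4) = mex{1,0} = 2
G(5) = mex{2,1} = 0
G(6) = mex{0,0} = 1
G(7) = mex{1,1,0} = 2
G(8) = mex{2,2,1,0} = 3
G(9) = mex{3,0,0,1} = 2
G(10) = mex{2,1,1,0} = 3
G(11) = mex{3,2,2,1} = 0
G(12) = mex{0,3,0,2} = 1
G(13) = mex{1,2,1,0} = 3
G(14) = mex{3,3,2,1} = 0
G(15) = mex{0,0,3,2} = 1
G(16) = mex{1,1,2,3} = 0
G(17) = mex{0,3,3,2} = 1
G(18) = mex{1,0,0,3} = 2
G(19) = mex{2,1,1,0} = 3
G(20) = mex{3,0,3,1} = 2
G(21) = mex{2,1,0,3} = 4
G_B(21) = 4.
Pile C, S = {1, 2}:
G(0) = 0
G(1) = mex{0} = 1
G(2) = mex{1,0} = 2
G(3) = mex{2,1} = 0
G(4) = mex{0,2} = 1
G(5) = mex{1,0} = 2
G(6) = mex{2,1} = 0
G(7) = mex{0,2} = 1
G(8) = mex{1,0} = 2
G(9) = mex{2,1} = 0
G(10) = mex{0,2} = 1
G(11) = mex{1,0} = 2
G(12) = mex{2,1} = 0
G(13) = mex{0,2} = 1
G(14) = mex{1,0} = 2
G(15) = mex{2,1} = 0
G(16) = mex{0,2} = 1
G(17) = mex{1,0} = 2
G(18) = mex{2,1} = 0
G(19) = mex{0,2} = 1
G(20) = mex{1,0} = 2
G(21) = mex{2,1} = 0
G(22) = mex{0,2} = 1
G(23) = mex{1,0} = 2
G_C(23) = 2.
Combined Grundy value = 1 ⊕ 4 ⊕ 2 = 7.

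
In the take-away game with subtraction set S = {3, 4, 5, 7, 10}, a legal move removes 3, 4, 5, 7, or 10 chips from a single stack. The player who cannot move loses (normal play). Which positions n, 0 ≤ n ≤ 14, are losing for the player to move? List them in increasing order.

0, 1, 2, 13, 14

G(0) = 0
G(1) = mex{} = 0
G(2) = mex{} = 0
G(3) = mex{0} = 1
G(4) = mex{0,0} = 1
G(5) = mex{0,0,0} = 1
G(6) = mex{1,0,0} = 2
G(7) = mex{1,1,0,0} = 2
G(8) = mex{1,1,1,0} = 2
G(9) = mex{2,1,1,0} = 3
G(10) = mex{2,2,1,1,0} = 3
G(11) = mex{2,2,2,1,0} = 3
G(12) = mex{3,2,2,1,0} = 4
G(13) = mex{3,3,2,2,1} = 0
G(14) = mex{3,3,3,2,1} = 0
P-positions are exactly the n with G(n) = 0.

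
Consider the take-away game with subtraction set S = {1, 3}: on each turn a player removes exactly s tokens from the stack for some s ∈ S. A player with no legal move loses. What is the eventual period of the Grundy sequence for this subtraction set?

2

G(0) = 0
G(1) = mex{0} = 1
G(2) = mex{1} = 0
G(3) = mex{0,0} = 1
G(4) = mex{1,1} = 0
G(5) = mex{0,0} = 1
G(6) = mex{1,1} = 0
G(7) = mex{0,0} = 1
G(8) = mex{1,1} = 0
G(9) = mex{0,0} = 1
G(10) = mex{1,1} = 0
G(11) = mex{0,0} = 1
G(12) = mex{1,1} = 0
G(13) = mex{0,0} = 1
G(14) = mex{1,1} = 0
G(n+2) = G(n) holds for n = 0,…,2 (a full window of length max(S) = 3), so the sequence is purely periodic with period 2.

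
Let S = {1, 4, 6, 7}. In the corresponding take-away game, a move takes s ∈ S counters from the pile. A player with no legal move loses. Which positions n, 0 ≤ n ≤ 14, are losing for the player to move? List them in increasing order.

G(0) = 0
G(1) = mex{0} = 1
G(2) = mex{1} = 0
G(3) = mex{0} = 1
G(4) = mex{1,0} = 2
G(5) = mex{2,1} = 0
G(6) = mex{0,0,0} = 1
G(7) = mex{1,1,1,0} = 2
G(8) = mex{2,2,0,1} = 3
G(9) = mex{3,0,1,0} = 2
G(10) = mex{2,1,2,1} = 0
G(11) = mex{0,2,0,2} = 1
G(12) = mex{1,3,1,0} = 2
G(13) = mex{2,2,2,1} = 0
G(14) = mex{0,0,3,2} = 1
P-positions are exactly the n with G(n) = 0.

0, 2, 5, 10, 13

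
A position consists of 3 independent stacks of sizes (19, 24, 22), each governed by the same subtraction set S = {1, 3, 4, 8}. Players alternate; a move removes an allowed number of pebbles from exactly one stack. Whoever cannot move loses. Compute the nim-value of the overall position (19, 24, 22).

All stacks use S = {1, 3, 4, 8}:
n :  0  1  2  3  4  5  6  7  8  9 10 11 12 13 14 15 16 17 18 19 20 21 22 23 24
G :  0  1  0  1  2  3  2  0  1  0  1  2  3  2  0  1  0  1  2  3  2  0  1  0  1
Stack A: G(19) = 3.
Stack B: G(24) = 1.
Stack C: G(22) = 1.
Combined Grundy value = 3 ⊕ 1 ⊕ 1 = 3.

3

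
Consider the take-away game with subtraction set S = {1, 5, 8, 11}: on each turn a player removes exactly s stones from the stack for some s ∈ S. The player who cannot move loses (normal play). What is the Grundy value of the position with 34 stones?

0

G(0) = 0
G(1) = mex{0} = 1
G(2) = mex{1} = 0
G(3) = mex{0} = 1
G(4) = mex{1} = 0
G(5) = mex{0,0} = 1
G(6) = mex{1,1} = 0
G(7) = mex{0,0} = 1
G(8) = mex{1,1,0} = 2
G(9) = mex{2,0,1} = 3
G(10) = mex{3,1,0} = 2
G(11) = mex{2,0,1,0} = 3
G(12) = mex{3,1,0,1} = 2
G(13) = mex{2,2,1,0} = 3
G(14) = mex{3,3,0,1} = 2
G(15) = mex{2,2,1,0} = 3
G(16) = mex{3,3,2,1} = 0
G(17) = mex{0,2,3,0} = 1
G(18) = mex{1,3,2,1} = 0
G(19) = mex{0,2,3,2} = 1
G(20) = mex{1,3,2,3} = 0
G(21) = mex{0,0,3,2} = 1
G(22) = mex{1,1,2,3} = 0
G(23) = mex{0,0,3,2} = 1
G(24) = mex{1,1,0,3} = 2
G(25) = mex{2,0,1,2} = 3
G(26) = mex{3,1,0,3} = 2
G(27) = mex{2,0,1,0} = 3
G(28) = mex{3,1,0,1} = 2
G(29) = mex{2,2,1,0} = 3
G(30) = mex{3,3,0,1} = 2
G(31) = mex{2,2,1,0} = 3
G(32) = mex{3,3,2,1} = 0
G(33) = mex{0,2,3,0} = 1
G(34) = mex{1,3,2,1} = 0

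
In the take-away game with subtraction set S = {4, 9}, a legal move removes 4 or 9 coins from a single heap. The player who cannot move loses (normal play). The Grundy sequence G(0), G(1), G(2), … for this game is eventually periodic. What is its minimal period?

n :  0  1  2  3  4  5  6  7  8  9 10 11 12 13 14 15 16 17 18 19 20 21 22 23 24 25 26 27
G :  0  0  0  0  1  1  1  1  0  2  2  2  1  0  0  0  0  1  1  1  1  0  2  2  2  1  0  0
G(n+13) = G(n) holds for n = 0,…,8 (a full window of length max(S) = 9), so the sequence is purely periodic with period 13.

13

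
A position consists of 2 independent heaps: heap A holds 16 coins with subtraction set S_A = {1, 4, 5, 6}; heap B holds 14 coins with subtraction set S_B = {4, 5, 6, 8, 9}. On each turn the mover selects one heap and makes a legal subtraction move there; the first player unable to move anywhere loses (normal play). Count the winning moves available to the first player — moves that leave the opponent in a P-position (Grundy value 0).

1

Heap A, S = {1, 4, 5, 6}:
n :  0  1  2  3  4  5  6  7  8  9 10 11 12 13 14 15 16
G :  0  1  0  1  2  3  2  3  4  0  1  0  1  2  3  2  3
G_A(16) = 3.
Heap B, S = {4, 5, 6, 8, 9}:
G(0) = 0
G(1) = mex{} = 0
G(2) = mex{} = 0
G(3) = mex{} = 0
G(4) = mex{0} = 1
G(5) = mex{0,0} = 1
G(6) = mex{0,0,0} = 1
G(7) = mex{0,0,0} = 1
G(8) = mex{1,0,0,0} = 2
G(9) = mex{1,1,0,0,0} = 2
G(10) = mex{1,1,1,0,0} = 2
G(11) = mex{1,1,1,0,0} = 2
G(12) = mex{2,1,1,1,0} = 3
G(13) = mex{2,2,1,1,1} = 0
G(14) = mex{2,2,2,1,1} = 0
G_B(14) = 0.
Combined Grundy value = 3 ⊕ 0 = 3.
A winning move leaves total XOR = 0, i.e. changes one component's Grundy value g to g ⊕ X where X is the current total.
Heap A: need g' = 3⊕3 = 0. Options: 16−1→G=2, 16−4→G=1, 16−5→G=0, 16−6→G=1. Hits: 1.
Heap B: need g' = 0⊕3 = 3. Options: 14−4→G=2, 14−5→G=2, 14−6→G=2, 14−8→G=1, 14−9→G=1. Hits: 0.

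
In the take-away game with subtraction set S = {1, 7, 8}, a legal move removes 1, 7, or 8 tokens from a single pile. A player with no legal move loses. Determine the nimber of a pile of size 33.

1

n :  0  1  2  3  4  5  6  7  8  9 10 11 12 13 14 15 16 17 18 19 20 21 22 23 24 25 26 27 28 29 30 31 32 33
G :  0  1  0  1  0  1  0  1  2  3  2  3  2  3  2  0  1  0  1  0  1  0  1  2  3  2  3  2  3  2  0  1  0  1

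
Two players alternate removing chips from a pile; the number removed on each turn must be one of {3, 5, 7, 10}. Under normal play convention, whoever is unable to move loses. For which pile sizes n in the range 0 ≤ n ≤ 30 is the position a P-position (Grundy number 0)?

0, 1, 2, 13, 14, 15, 26, 27, 28

n :  0  1  2  3  4  5  6  7  8  9 10 11 12 13 14 15 16 17 18 19 20 21 22 23 24 25 26 27 28 29 30
G :  0  0  0  1  1  1  2  2  2  3  3  3  4  0  0  0  1  1  1  2  2  2  3  3  3  4  0  0  0  1  1
P-positions are exactly the n with G(n) = 0.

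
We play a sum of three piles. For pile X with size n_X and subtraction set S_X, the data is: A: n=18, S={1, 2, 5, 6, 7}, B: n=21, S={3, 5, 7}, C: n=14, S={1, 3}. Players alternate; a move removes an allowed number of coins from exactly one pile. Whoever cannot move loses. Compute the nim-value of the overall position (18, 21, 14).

4

Pile A, S = {1, 2, 5, 6, 7}:
n :  0  1  2  3  4  5  6  7  8  9 10 11 12 13 14 15 16 17 18
G :  0  1  2  0  1  2  3  4  5  3  4  0  1  2  0  1  2  3  4
G_A(18) = 4.
Pile B, S = {3, 5, 7}:
G(0) = 0
G(1) = mex{} = 0
G(2) = mex{} = 0
G(3) = mex{0} = 1
G(4) = mex{0} = 1
G(5) = mex{0,0} = 1
G(6) = mex{1,0} = 2
G(7) = mex{1,0,0} = 2
G(8) = mex{1,1,0} = 2
G(9) = mex{2,1,0} = 3
G(10) = mex{2,1,1} = 0
G(11) = mex{2,2,1} = 0
G(12) = mex{3,2,1} = 0
G(13) = mex{0,2,2} = 1
G(14) = mex{0,3,2} = 1
G(15) = mex{0,0,2} = 1
G(16) = mex{1,0,3} = 2
G(17) = mex{1,0,0} = 2
G(18) = mex{1,1,0} = 2
G(19) = mex{2,1,0} = 3
G(20) = mex{2,1,1} = 0
G(21) = mex{2,2,1} = 0
G_B(21) = 0.
Pile C, S = {1, 3}:
G(0) = 0
G(1) = mex{0} = 1
G(2) = mex{1} = 0
G(3) = mex{0,0} = 1
G(4) = mex{1,1} = 0
G(5) = mex{0,0} = 1
G(6) = mex{1,1} = 0
G(7) = mex{0,0} = 1
G(8) = mex{1,1} = 0
G(9) = mex{0,0} = 1
G(10) = mex{1,1} = 0
G(11) = mex{0,0} = 1
G(12) = mex{1,1} = 0
G(13) = mex{0,0} = 1
G(14) = mex{1,1} = 0
G_C(14) = 0.
Combined Grundy value = 4 ⊕ 0 ⊕ 0 = 4.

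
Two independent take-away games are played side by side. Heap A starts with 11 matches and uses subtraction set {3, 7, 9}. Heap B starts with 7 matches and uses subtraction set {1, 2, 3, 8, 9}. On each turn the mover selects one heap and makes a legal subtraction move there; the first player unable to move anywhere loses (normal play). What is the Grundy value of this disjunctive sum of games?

Heap A, S = {3, 7, 9}:
G(0) = 0
G(1) = mex{} = 0
G(2) = mex{} = 0
G(3) = mex{0} = 1
G(4) = mex{0} = 1
G(5) = mex{0} = 1
G(6) = mex{1} = 0
G(7) = mex{1,0} = 2
G(8) = mex{1,0} = 2
G(9) = mex{0,0,0} = 1
G(10) = mex{2,1,0} = 3
G(11) = mex{2,1,0} = 3
G_A(11) = 3.
Heap B, S = {1, 2, 3, 8, 9}:
n : 0 1 2 3 4 5 6 7
G : 0 1 2 3 0 1 2 3
G_B(7) = 3.
Combined Grundy value = 3 ⊕ 3 = 0.

0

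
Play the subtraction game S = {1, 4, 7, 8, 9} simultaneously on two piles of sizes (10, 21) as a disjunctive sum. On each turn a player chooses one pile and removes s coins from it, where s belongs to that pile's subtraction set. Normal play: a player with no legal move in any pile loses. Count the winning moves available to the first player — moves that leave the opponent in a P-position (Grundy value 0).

All piles use S = {1, 4, 7, 8, 9}:
G(0) = 0
G(1) = mex{0} = 1
G(2) = mex{1} = 0
G(3) = mex{0} = 1
G(4) = mex{1,0} = 2
G(5) = mex{2,1} = 0
G(6) = mex{0,0} = 1
G(7) = mex{1,1,0} = 2
G(8) = mex{2,2,1,0} = 3
G(9) = mex{3,0,0,1,0} = 2
G(10) = mex{2,1,1,0,1} = 3
G(11) = mex{3,2,2,1,0} = 4
G(12) = mex{4,3,0,2,1} = 5
G(13) = mex{5,2,1,0,2} = 3
G(14) = mex{3,3,2,1,0} = 4
G(15) = mex{4,4,3,2,1} = 0
G(16) = mex{0,5,2,3,2} = 1
G(17) = mex{1,3,3,2,3} = 0
G(18) = mex{0,4,4,3,2} = 1
G(19) = mex{1,0,5,4,3} = 2
G(20) = mex{2,1,3,5,4} = 0
G(21) = mex{0,0,4,3,5} = 1
Pile A: G(10) = 3.
Pile B: G(21) = 1.
Combined Grundy value = 3 ⊕ 1 = 2.
A winning move leaves total XOR = 0, i.e. changes one component's Grundy value g to g ⊕ X where X is the current total.
Pile A: need g' = 3⊕2 = 1. Options: 10−1→G=2, 10−4→G=1, 10−7→G=1, 10−8→G=0, 10−9→G=1. Hits: 3.
Pile B: need g' = 1⊕2 = 3. Options: 21−1→G=0, 21−4→G=0, 21−7→G=4, 21−8→G=3, 21−9→G=5. Hits: 1.

4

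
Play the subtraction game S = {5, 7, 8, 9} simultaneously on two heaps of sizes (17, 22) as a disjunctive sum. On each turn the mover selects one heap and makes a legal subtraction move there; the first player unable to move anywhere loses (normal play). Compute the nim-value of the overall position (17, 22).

1

All heaps use S = {5, 7, 8, 9}:
G(0) = 0
G(1) = mex{} = 0
G(2) = mex{} = 0
G(3) = mex{} = 0
G(4) = mex{} = 0
G(5) = mex{0} = 1
G(6) = mex{0} = 1
G(7) = mex{0,0} = 1
G(8) = mex{0,0,0} = 1
G(9) = mex{0,0,0,0} = 1
G(10) = mex{1,0,0,0} = 2
G(11) = mex{1,0,0,0} = 2
G(12) = mex{1,1,0,0} = 2
G(13) = mex{1,1,1,0} = 2
G(14) = mex{1,1,1,1} = 0
G(15) = mex{2,1,1,1} = 0
G(16) = mex{2,1,1,1} = 0
G(17) = mex{2,2,1,1} = 0
G(18) = mex{2,2,2,1} = 0
G(19) = mex{0,2,2,2} = 1
G(20) = mex{0,2,2,2} = 1
G(21) = mex{0,0,2,2} = 1
G(22) = mex{0,0,0,2} = 1
Heap A: G(17) = 0.
Heap B: G(22) = 1.
Combined Grundy value = 0 ⊕ 1 = 1.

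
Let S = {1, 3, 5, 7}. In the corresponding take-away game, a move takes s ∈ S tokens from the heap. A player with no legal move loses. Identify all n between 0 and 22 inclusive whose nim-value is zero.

0, 2, 4, 6, 8, 10, 12, 14, 16, 18, 20, 22

G(0) = 0
G(1) = mex{0} = 1
G(2) = mex{1} = 0
G(3) = mex{0,0} = 1
G(4) = mex{1,1} = 0
G(5) = mex{0,0,0} = 1
G(6) = mex{1,1,1} = 0
G(7) = mex{0,0,0,0} = 1
G(8) = mex{1,1,1,1} = 0
G(9) = mex{0,0,0,0} = 1
G(10) = mex{1,1,1,1} = 0
G(11) = mex{0,0,0,0} = 1
G(12) = mex{1,1,1,1} = 0
G(13) = mex{0,0,0,0} = 1
G(14) = mex{1,1,1,1} = 0
G(15) = mex{0,0,0,0} = 1
G(16) = mex{1,1,1,1} = 0
G(17) = mex{0,0,0,0} = 1
G(18) = mex{1,1,1,1} = 0
G(19) = mex{0,0,0,0} = 1
G(20) = mex{1,1,1,1} = 0
G(21) = mex{0,0,0,0} = 1
G(22) = mex{1,1,1,1} = 0
P-positions are exactly the n with G(n) = 0.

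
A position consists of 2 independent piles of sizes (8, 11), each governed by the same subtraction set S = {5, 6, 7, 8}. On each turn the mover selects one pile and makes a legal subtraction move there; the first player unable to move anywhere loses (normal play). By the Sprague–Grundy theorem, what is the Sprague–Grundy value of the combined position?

All piles use S = {5, 6, 7, 8}:
G(0) = 0
G(1) = mex{} = 0
G(2) = mex{} = 0
G(3) = mex{} = 0
G(4) = mex{} = 0
G(5) = mex{0} = 1
G(6) = mex{0,0} = 1
G(7) = mex{0,0,0} = 1
G(8) = mex{0,0,0,0} = 1
G(9) = mex{0,0,0,0} = 1
G(10) = mex{1,0,0,0} = 2
G(11) = mex{1,1,0,0} = 2
Pile A: G(8) = 1.
Pile B: G(11) = 2.
Combined Grundy value = 1 ⊕ 2 = 3.

3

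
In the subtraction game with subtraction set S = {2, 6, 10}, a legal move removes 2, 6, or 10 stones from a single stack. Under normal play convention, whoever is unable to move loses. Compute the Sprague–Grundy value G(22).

1

G(0) = 0
G(1) = mex{} = 0
G(2) = mex{0} = 1
G(3) = mex{0} = 1
G(4) = mex{1} = 0
G(5) = mex{1} = 0
G(6) = mex{0,0} = 1
G(7) = mex{0,0} = 1
G(8) = mex{1,1} = 0
G(9) = mex{1,1} = 0
G(10) = mex{0,0,0} = 1
G(11) = mex{0,0,0} = 1
G(12) = mex{1,1,1} = 0
G(13) = mex{1,1,1} = 0
G(14) = mex{0,0,0} = 1
G(15) = mex{0,0,0} = 1
G(16) = mex{1,1,1} = 0
G(17) = mex{1,1,1} = 0
G(18) = mex{0,0,0} = 1
G(19) = mex{0,0,0} = 1
G(20) = mex{1,1,1} = 0
G(21) = mex{1,1,1} = 0
G(22) = mex{0,0,0} = 1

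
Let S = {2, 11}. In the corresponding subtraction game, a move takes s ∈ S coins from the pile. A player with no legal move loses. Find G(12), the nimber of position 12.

n :  0  1  2  3  4  5  6  7  8  9 10 11 12
G :  0  0  1  1  0  0  1  1  0  0  1  1  2

2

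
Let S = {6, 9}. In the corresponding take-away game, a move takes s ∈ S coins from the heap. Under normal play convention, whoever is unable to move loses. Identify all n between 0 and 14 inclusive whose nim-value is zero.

0, 1, 2, 3, 4, 5

n :  0  1  2  3  4  5  6  7  8  9 10 11 12 13 14
G :  0  0  0  0  0  0  1  1  1  1  1  1  2  2  2
P-positions are exactly the n with G(n) = 0.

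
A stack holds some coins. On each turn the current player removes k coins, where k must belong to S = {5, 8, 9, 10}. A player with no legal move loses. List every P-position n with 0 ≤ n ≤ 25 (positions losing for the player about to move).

0, 1, 2, 3, 4, 15, 16, 17, 18, 19

G(0) = 0
G(1) = mex{} = 0
G(2) = mex{} = 0
G(3) = mex{} = 0
G(4) = mex{} = 0
G(5) = mex{0} = 1
G(6) = mex{0} = 1
G(7) = mex{0} = 1
G(8) = mex{0,0} = 1
G(9) = mex{0,0,0} = 1
G(10) = mex{1,0,0,0} = 2
G(11) = mex{1,0,0,0} = 2
G(12) = mex{1,0,0,0} = 2
G(13) = mex{1,1,0,0} = 2
G(14) = mex{1,1,1,0} = 2
G(15) = mex{2,1,1,1} = 0
G(16) = mex{2,1,1,1} = 0
G(17) = mex{2,1,1,1} = 0
G(18) = mex{2,2,1,1} = 0
G(19) = mex{2,2,2,1} = 0
G(20) = mex{0,2,2,2} = 1
G(21) = mex{0,2,2,2} = 1
G(22) = mex{0,2,2,2} = 1
G(23) = mex{0,0,2,2} = 1
G(24) = mex{0,0,0,2} = 1
G(25) = mex{1,0,0,0} = 2
P-positions are exactly the n with G(n) = 0.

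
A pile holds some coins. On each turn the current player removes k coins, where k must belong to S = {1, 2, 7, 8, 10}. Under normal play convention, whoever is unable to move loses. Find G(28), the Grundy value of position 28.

n :  0  1  2  3  4  5  6  7  8  9 10 11 12 13 14 15 16 17 18 19 20 21 22 23 24 25 26 27 28
G :  0  1  2  0  1  2  0  1  2  0  1  2  0  1  2  0  1  2  0  1  2  0  1  2  0  1  2  0  1

1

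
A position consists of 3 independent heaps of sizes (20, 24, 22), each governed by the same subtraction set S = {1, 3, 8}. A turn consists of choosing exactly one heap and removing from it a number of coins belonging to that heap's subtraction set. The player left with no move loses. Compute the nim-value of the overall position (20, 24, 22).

All heaps use S = {1, 3, 8}:
n :  0  1  2  3  4  5  6  7  8  9 10 11 12 13 14 15 16 17 18 19 20 21 22 23 24
G :  0  1  0  1  0  1  0  1  2  3  2  0  1  0  1  0  1  0  1  2  3  2  0  1  0
Heap A: G(20) = 3.
Heap B: G(24) = 0.
Heap C: G(22) = 0.
Combined Grundy value = 3 ⊕ 0 ⊕ 0 = 3.

3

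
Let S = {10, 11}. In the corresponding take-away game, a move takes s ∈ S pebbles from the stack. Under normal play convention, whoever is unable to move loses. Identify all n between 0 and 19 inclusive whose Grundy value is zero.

0, 1, 2, 3, 4, 5, 6, 7, 8, 9

G(0) = 0
G(1) = mex{} = 0
G(2) = mex{} = 0
G(3) = mex{} = 0
G(4) = mex{} = 0
G(5) = mex{} = 0
G(6) = mex{} = 0
G(7) = mex{} = 0
G(8) = mex{} = 0
G(9) = mex{} = 0
G(10) = mex{0} = 1
G(11) = mex{0,0} = 1
G(12) = mex{0,0} = 1
G(13) = mex{0,0} = 1
G(14) = mex{0,0} = 1
G(15) = mex{0,0} = 1
G(16) = mex{0,0} = 1
G(17) = mex{0,0} = 1
G(18) = mex{0,0} = 1
G(19) = mex{0,0} = 1
P-positions are exactly the n with G(n) = 0.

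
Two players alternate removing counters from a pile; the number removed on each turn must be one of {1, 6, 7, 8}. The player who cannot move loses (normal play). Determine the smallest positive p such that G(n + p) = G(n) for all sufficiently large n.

n :  0  1  2  3  4  5  6  7  8  9 10 11 12 13 14 15 16 17 18 19 20 21 22 23 24 25 26 27
G :  0  1  0  1  0  1  2  3  2  3  2  3  4  0  1  0  1  0  1  2  3  2  3  2  3  4  0  1
G(n+13) = G(n) holds for n = 0,…,7 (a full window of length max(S) = 8), so the sequence is purely periodic with period 13.

13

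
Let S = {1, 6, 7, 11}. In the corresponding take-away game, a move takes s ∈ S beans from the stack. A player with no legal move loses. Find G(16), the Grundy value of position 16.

G(0) = 0
G(1) = mex{0} = 1
G(2) = mex{1} = 0
G(3) = mex{0} = 1
G(4) = mex{1} = 0
G(5) = mex{0} = 1
G(6) = mex{1,0} = 2
G(7) = mex{2,1,0} = 3
G(8) = mex{3,0,1} = 2
G(9) = mex{2,1,0} = 3
G(10) = mex{3,0,1} = 2
G(11) = mex{2,1,0,0} = 3
G(12) = mex{3,2,1,1} = 0
G(13) = mex{0,3,2,0} = 1
G(14) = mex{1,2,3,1} = 0
G(15) = mex{0,3,2,0} = 1
G(16) = mex{1,2,3,1} = 0

0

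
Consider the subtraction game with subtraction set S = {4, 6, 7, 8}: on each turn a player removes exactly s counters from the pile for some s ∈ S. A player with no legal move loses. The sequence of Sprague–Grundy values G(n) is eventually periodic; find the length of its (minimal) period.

G(0) = 0
G(1) = mex{} = 0
G(2) = mex{} = 0
G(3) = mex{} = 0
G(4) = mex{0} = 1
G(5) = mex{0} = 1
G(6) = mex{0,0} = 1
G(7) = mex{0,0,0} = 1
G(8) = mex{1,0,0,0} = 2
G(9) = mex{1,0,0,0} = 2
G(10) = mex{1,1,0,0} = 2
G(11) = mex{1,1,1,0} = 2
G(12) = mex{2,1,1,1} = 0
G(13) = mex{2,1,1,1} = 0
G(14) = mex{2,2,1,1} = 0
G(15) = mex{2,2,2,1} = 0
G(16) = mex{0,2,2,2} = 1
G(17) = mex{0,2,2,2} = 1
G(18) = mex{0,0,2,2} = 1
G(19) = mex{0,0,0,2} = 1
G(20) = mex{1,0,0,0} = 2
G(21) = mex{1,0,0,0} = 2
G(22) = mex{1,1,0,0} = 2
G(23) = mex{1,1,1,0} = 2
G(24) = mex{2,1,1,1} = 0
G(25) = mex{2,1,1,1} = 0
G(n+12) = G(n) holds for n = 0,…,7 (a full window of length max(S) = 8), so the sequence is purely periodic with period 12.

12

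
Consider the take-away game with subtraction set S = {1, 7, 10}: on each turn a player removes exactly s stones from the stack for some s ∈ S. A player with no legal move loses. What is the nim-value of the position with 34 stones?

G(0) = 0
G(1) = mex{0} = 1
G(2) = mex{1} = 0
G(3) = mex{0} = 1
G(4) = mex{1} = 0
G(5) = mex{0} = 1
G(6) = mex{1} = 0
G(7) = mex{0,0} = 1
G(8) = mex{1,1} = 0
G(9) = mex{0,0} = 1
G(10) = mex{1,1,0} = 2
G(11) = mex{2,0,1} = 3
G(12) = mex{3,1,0} = 2
G(13) = mex{2,0,1} = 3
G(14) = mex{3,1,0} = 2
G(15) = mex{2,0,1} = 3
G(16) = mex{3,1,0} = 2
G(17) = mex{2,2,1} = 0
G(18) = mex{0,3,0} = 1
G(19) = mex{1,2,1} = 0
G(20) = mex{0,3,2} = 1
G(21) = mex{1,2,3} = 0
G(22) = mex{0,3,2} = 1
G(23) = mex{1,2,3} = 0
G(24) = mex{0,0,2} = 1
G(25) = mex{1,1,3} = 0
G(26) = mex{0,0,2} = 1
G(27) = mex{1,1,0} = 2
G(28) = mex{2,0,1} = 3
G(29) = mex{3,1,0} = 2
G(30) = mex{2,0,1} = 3
G(31) = mex{3,1,0} = 2
G(32) = mex{2,0,1} = 3
G(33) = mex{3,1,0} = 2
G(34) = mex{2,2,1} = 0

0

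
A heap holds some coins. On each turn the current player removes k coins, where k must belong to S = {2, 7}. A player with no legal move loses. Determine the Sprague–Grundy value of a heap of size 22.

0

G(0) = 0
G(1) = mex{} = 0
G(2) = mex{0} = 1
G(3) = mex{0} = 1
G(4) = mex{1} = 0
G(5) = mex{1} = 0
G(6) = mex{0} = 1
G(7) = mex{0,0} = 1
G(8) = mex{1,0} = 2
G(9) = mex{1,1} = 0
G(10) = mex{2,1} = 0
G(11) = mex{0,0} = 1
G(12) = mex{0,0} = 1
G(13) = mex{1,1} = 0
G(14) = mex{1,1} = 0
G(15) = mex{0,2} = 1
G(16) = mex{0,0} = 1
G(17) = mex{1,0} = 2
G(18) = mex{1,1} = 0
G(19) = mex{2,1} = 0
G(20) = mex{0,0} = 1
G(21) = mex{0,0} = 1
G(22) = mex{1,1} = 0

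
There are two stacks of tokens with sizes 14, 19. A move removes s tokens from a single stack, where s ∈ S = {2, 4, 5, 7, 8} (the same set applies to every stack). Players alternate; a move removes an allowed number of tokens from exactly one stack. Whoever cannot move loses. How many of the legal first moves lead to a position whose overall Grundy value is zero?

3

All stacks use S = {2, 4, 5, 7, 8}:
n :  0  1  2  3  4  5  6  7  8  9 10 11 12 13 14 15 16 17 18 19
G :  0  0  1  1  2  2  3  3  4  4  0  0  1  1  2  2  3  3  4  4
Stack A: G(14) = 2.
Stack B: G(19) = 4.
Combined Grundy value = 2 ⊕ 4 = 6.
A winning move leaves total XOR = 0, i.e. changes one component's Grundy value g to g ⊕ X where X is the current total.
Stack A: need g' = 2⊕6 = 4. Options: 14−2→G=1, 14−4→G=0, 14−5→G=4, 14−7→G=3, 14−8→G=3. Hits: 1.
Stack B: need g' = 4⊕6 = 2. Options: 19−2→G=3, 19−4→G=2, 19−5→G=2, 19−7→G=1, 19−8→G=0. Hits: 2.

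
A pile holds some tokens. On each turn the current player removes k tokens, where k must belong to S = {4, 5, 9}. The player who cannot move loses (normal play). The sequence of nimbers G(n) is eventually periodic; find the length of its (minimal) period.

13

n :  0  1  2  3  4  5  6  7  8  9 10 11 12 13 14 15 16 17 18 19 20 21 22 23 24 25 26 27
G :  0  0  0  0  1  1  1  1  2  2  2  2  3  0  0  0  0  1  1  1  1  2  2  2  2  3  0  0
G(n+13) = G(n) holds for n = 0,…,8 (a full window of length max(S) = 9), so the sequence is purely periodic with period 13.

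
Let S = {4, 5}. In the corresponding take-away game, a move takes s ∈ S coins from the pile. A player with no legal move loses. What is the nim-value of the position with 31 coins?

n :  0  1  2  3  4  5  6  7  8  9 10 11 12 13 14 15 16 17 18 19 20 21 22 23 24 25 26 27 28 29 30 31
G :  0  0  0  0  1  1  1  1  2  0  0  0  0  1  1  1  1  2  0  0  0  0  1  1  1  1  2  0  0  0  0  1

1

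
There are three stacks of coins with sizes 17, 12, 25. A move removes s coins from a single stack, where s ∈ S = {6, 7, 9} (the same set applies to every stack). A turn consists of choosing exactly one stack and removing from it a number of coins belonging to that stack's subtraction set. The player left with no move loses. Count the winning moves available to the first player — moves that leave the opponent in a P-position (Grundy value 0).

1

All stacks use S = {6, 7, 9}:
G(0) = 0
G(1) = mex{} = 0
G(2) = mex{} = 0
G(3) = mex{} = 0
G(4) = mex{} = 0
G(5) = mex{} = 0
G(6) = mex{0} = 1
G(7) = mex{0,0} = 1
G(8) = mex{0,0} = 1
G(9) = mex{0,0,0} = 1
G(10) = mex{0,0,0} = 1
G(11) = mex{0,0,0} = 1
G(12) = mex{1,0,0} = 2
G(13) = mex{1,1,0} = 2
G(14) = mex{1,1,0} = 2
G(15) = mex{1,1,1} = 0
G(16) = mex{1,1,1} = 0
G(17) = mex{1,1,1} = 0
G(18) = mex{2,1,1} = 0
G(19) = mex{2,2,1} = 0
G(20) = mex{2,2,1} = 0
G(21) = mex{0,2,2} = 1
G(22) = mex{0,0,2} = 1
G(23) = mex{0,0,2} = 1
G(24) = mex{0,0,0} = 1
G(25) = mex{0,0,0} = 1
Stack A: G(17) = 0.
Stack B: G(12) = 2.
Stack C: G(25) = 1.
Combined Grundy value = 0 ⊕ 2 ⊕ 1 = 3.
A winning move leaves total XOR = 0, i.e. changes one component's Grundy value g to g ⊕ X where X is the current total.
Stack A: need g' = 0⊕3 = 3. Options: 17−6→G=1, 17−7→G=1, 17−9→G=1. Hits: 0.
Stack B: need g' = 2⊕3 = 1. Options: 12−6→G=1, 12−7→G=0, 12−9→G=0. Hits: 1.
Stack C: need g' = 1⊕3 = 2. Options: 25−6→G=0, 25−7→G=0, 25−9→G=0. Hits: 0.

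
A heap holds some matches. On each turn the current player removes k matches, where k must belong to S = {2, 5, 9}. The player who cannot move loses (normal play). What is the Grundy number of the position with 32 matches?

0

G(0) = 0
G(1) = mex{} = 0
G(2) = mex{0} = 1
G(3) = mex{0} = 1
G(4) = mex{1} = 0
G(5) = mex{1,0} = 2
G(6) = mex{0,0} = 1
G(7) = mex{2,1} = 0
G(8) = mex{1,1} = 0
G(9) = mex{0,0,0} = 1
G(10) = mex{0,2,0} = 1
G(11) = mex{1,1,1} = 0
G(12) = mex{1,0,1} = 2
G(13) = mex{0,0,0} = 1
G(14) = mex{2,1,2} = 0
G(15) = mex{1,1,1} = 0
G(16) = mex{0,0,0} = 1
G(17) = mex{0,2,0} = 1
G(18) = mex{1,1,1} = 0
G(19) = mex{1,0,1} = 2
G(20) = mex{0,0,0} = 1
G(21) = mex{2,1,2} = 0
G(22) = mex{1,1,1} = 0
G(23) = mex{0,0,0} = 1
G(24) = mex{0,2,0} = 1
G(25) = mex{1,1,1} = 0
G(26) = mex{1,0,1} = 2
G(27) = mex{0,0,0} = 1
G(28) = mex{2,1,2} = 0
G(29) = mex{1,1,1} = 0
G(30) = mex{0,0,0} = 1
G(31) = mex{0,2,0} = 1
G(32) = mex{1,1,1} = 0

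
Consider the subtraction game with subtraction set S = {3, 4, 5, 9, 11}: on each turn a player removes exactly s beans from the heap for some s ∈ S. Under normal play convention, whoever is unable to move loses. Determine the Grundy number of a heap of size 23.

3

n :  0  1  2  3  4  5  6  7  8  9 10 11 12 13 14 15 16 17 18 19 20 21 22 23
G :  0  0  0  1  1  1  2  2  0  3  3  1  4  2  0  0  0  1  1  1  2  2  0  3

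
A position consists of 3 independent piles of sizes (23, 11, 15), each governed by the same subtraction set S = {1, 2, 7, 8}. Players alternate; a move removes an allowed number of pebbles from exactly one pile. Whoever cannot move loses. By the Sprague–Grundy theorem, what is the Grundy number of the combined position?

0

All piles use S = {1, 2, 7, 8}:
n :  0  1  2  3  4  5  6  7  8  9 10 11 12 13 14 15 16 17 18 19 20 21 22 23
G :  0  1  2  0  1  2  0  1  2  0  1  2  0  1  2  0  1  2  0  1  2  0  1  2
Pile A: G(23) = 2.
Pile B: G(11) = 2.
Pile C: G(15) = 0.
Combined Grundy value = 2 ⊕ 2 ⊕ 0 = 0.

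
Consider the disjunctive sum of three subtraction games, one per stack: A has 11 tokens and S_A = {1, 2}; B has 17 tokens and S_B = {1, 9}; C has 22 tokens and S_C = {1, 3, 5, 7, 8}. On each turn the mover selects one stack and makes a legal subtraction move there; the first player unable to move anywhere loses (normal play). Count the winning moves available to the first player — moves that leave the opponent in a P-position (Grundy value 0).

1

Stack A, S = {1, 2}:
G(0) = 0
G(1) = mex{0} = 1
G(2) = mex{1,0} = 2
G(3) = mex{2,1} = 0
G(4) = mex{0,2} = 1
G(5) = mex{1,0} = 2
G(6) = mex{2,1} = 0
G(7) = mex{0,2} = 1
G(8) = mex{1,0} = 2
G(9) = mex{2,1} = 0
G(10) = mex{0,2} = 1
G(11) = mex{1,0} = 2
G_A(11) = 2.
Stack B, S = {1, 9}:
n :  0  1  2  3  4  5  6  7  8  9 10 11 12 13 14 15 16 17
G :  0  1  0  1  0  1  0  1  0  1  0  1  0  1  0  1  0  1
G_B(17) = 1.
Stack C, S = {1, 3, 5, 7, 8}:
n :  0  1  2  3  4  5  6  7  8  9 10 11 12 13 14 15 16 17 18 19 20 21 22
G :  0  1  0  1  0  1  0  1  2  3  2  3  2  3  2  0  1  0  1  0  1  0  1
G_C(22) = 1.
Combined Grundy value = 2 ⊕ 1 ⊕ 1 = 2.
A winning move leaves total XOR = 0, i.e. changes one component's Grundy value g to g ⊕ X where X is the current total.
Stack A: need g' = 2⊕2 = 0. Options: 11−1→G=1, 11−2→G=0. Hits: 1.
Stack B: need g' = 1⊕2 = 3. Options: 17−1→G=0, 17−9→G=0. Hits: 0.
Stack C: need g' = 1⊕2 = 3. Options: 22−1→G=0, 22−3→G=0, 22−5→G=0, 22−7→G=0, 22−8→G=2. Hits: 0.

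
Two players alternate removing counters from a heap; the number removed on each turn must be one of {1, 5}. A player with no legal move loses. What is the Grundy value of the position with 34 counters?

n :  0  1  2  3  4  5  6  7  8  9 10 11 12 13 14 15 16 17 18 19 20 21 22 23 24 25 26 27 28 29 30 31 32 33 34
G :  0  1  0  1  0  1  0  1  0  1  0  1  0  1  0  1  0  1  0  1  0  1  0  1  0  1  0  1  0  1  0  1  0  1  0

0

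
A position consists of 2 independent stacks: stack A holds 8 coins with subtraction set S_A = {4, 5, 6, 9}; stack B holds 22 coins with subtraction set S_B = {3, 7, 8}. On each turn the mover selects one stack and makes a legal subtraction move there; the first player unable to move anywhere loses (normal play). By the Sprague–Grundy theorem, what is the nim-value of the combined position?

2

Stack A, S = {4, 5, 6, 9}:
G(0) = 0
G(1) = mex{} = 0
G(2) = mex{} = 0
G(3) = mex{} = 0
G(4) = mex{0} = 1
G(5) = mex{0,0} = 1
G(6) = mex{0,0,0} = 1
G(7) = mex{0,0,0} = 1
G(8) = mex{1,0,0} = 2
G_A(8) = 2.
Stack B, S = {3, 7, 8}:
G(0) = 0
G(1) = mex{} = 0
G(2) = mex{} = 0
G(3) = mex{0} = 1
G(4) = mex{0} = 1
G(5) = mex{0} = 1
G(6) = mex{1} = 0
G(7) = mex{1,0} = 2
G(8) = mex{1,0,0} = 2
G(9) = mex{0,0,0} = 1
G(10) = mex{2,1,0} = 3
G(11) = mex{2,1,1} = 0
G(12) = mex{1,1,1} = 0
G(13) = mex{3,0,1} = 2
G(14) = mex{0,2,0} = 1
G(15) = mex{0,2,2} = 1
G(16) = mex{2,1,2} = 0
G(17) = mex{1,3,1} = 0
G(18) = mex{1,0,3} = 2
G(19) = mex{0,0,0} = 1
G(20) = mex{0,2,0} = 1
G(21) = mex{2,1,2} = 0
G(22) = mex{1,1,1} = 0
G_B(22) = 0.
Combined Grundy value = 2 ⊕ 0 = 2.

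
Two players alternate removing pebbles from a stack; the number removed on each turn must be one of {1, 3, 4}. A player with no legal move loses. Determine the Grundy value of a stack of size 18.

G(0) = 0
G(1) = mex{0} = 1
G(2) = mex{1} = 0
G(3) = mex{0,0} = 1
G(4) = mex{1,1,0} = 2
G(5) = mex{2,0,1} = 3
G(6) = mex{3,1,0} = 2
G(7) = mex{2,2,1} = 0
G(8) = mex{0,3,2} = 1
G(9) = mex{1,2,3} = 0
G(10) = mex{0,0,2} = 1
G(11) = mex{1,1,0} = 2
G(12) = mex{2,0,1} = 3
G(13) = mex{3,1,0} = 2
G(14) = mex{2,2,1} = 0
G(15) = mex{0,3,2} = 1
G(16) = mex{1,2,3} = 0
G(17) = mex{0,0,2} = 1
G(18) = mex{1,1,0} = 2

2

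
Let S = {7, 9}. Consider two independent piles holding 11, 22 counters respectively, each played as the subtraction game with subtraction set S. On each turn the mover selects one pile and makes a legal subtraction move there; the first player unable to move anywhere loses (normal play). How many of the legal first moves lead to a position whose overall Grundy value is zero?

3

All piles use S = {7, 9}:
n :  0  1  2  3  4  5  6  7  8  9 10 11 12 13 14 15 16 17 18 19 20 21 22
G :  0  0  0  0  0  0  0  1  1  1  1  1  1  1  2  2  0  0  0  0  0  0  0
Pile A: G(11) = 1.
Pile B: G(22) = 0.
Combined Grundy value = 1 ⊕ 0 = 1.
A winning move leaves total XOR = 0, i.e. changes one component's Grundy value g to g ⊕ X where X is the current total.
Pile A: need g' = 1⊕1 = 0. Options: 11−7→G=0, 11−9→G=0. Hits: 2.
Pile B: need g' = 0⊕1 = 1. Options: 22−7→G=2, 22−9→G=1. Hits: 1.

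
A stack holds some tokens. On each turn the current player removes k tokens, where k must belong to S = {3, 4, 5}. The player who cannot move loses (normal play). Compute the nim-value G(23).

2

n :  0  1  2  3  4  5  6  7  8  9 10 11 12 13 14 15 16 17 18 19 20 21 22 23
G :  0  0  0  1  1  1  2  2  0  0  0  1  1  1  2  2  0  0  0  1  1  1  2  2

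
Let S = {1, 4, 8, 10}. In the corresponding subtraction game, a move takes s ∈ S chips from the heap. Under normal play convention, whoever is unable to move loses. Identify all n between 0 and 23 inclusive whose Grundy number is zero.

0, 2, 5, 7, 14, 16, 19, 21

G(0) = 0
G(1) = mex{0} = 1
G(2) = mex{1} = 0
G(3) = mex{0} = 1
G(4) = mex{1,0} = 2
G(5) = mex{2,1} = 0
G(6) = mex{0,0} = 1
G(7) = mex{1,1} = 0
G(8) = mex{0,2,0} = 1
G(9) = mex{1,0,1} = 2
G(10) = mex{2,1,0,0} = 3
G(11) = mex{3,0,1,1} = 2
G(12) = mex{2,1,2,0} = 3
G(13) = mex{3,2,0,1} = 4
G(14) = mex{4,3,1,2} = 0
G(15) = mex{0,2,0,0} = 1
G(16) = mex{1,3,1,1} = 0
G(17) = mex{0,4,2,0} = 1
G(18) = mex{1,0,3,1} = 2
G(19) = mex{2,1,2,2} = 0
G(20) = mex{0,0,3,3} = 1
G(21) = mex{1,1,4,2} = 0
G(22) = mex{0,2,0,3} = 1
G(23) = mex{1,0,1,4} = 2
P-positions are exactly the n with G(n) = 0.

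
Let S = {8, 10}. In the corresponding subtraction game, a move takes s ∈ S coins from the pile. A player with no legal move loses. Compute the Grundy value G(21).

0

G(0) = 0
G(1) = mex{} = 0
G(2) = mex{} = 0
G(3) = mex{} = 0
G(4) = mex{} = 0
G(5) = mex{} = 0
G(6) = mex{} = 0
G(7) = mex{} = 0
G(8) = mex{0} = 1
G(9) = mex{0} = 1
G(10) = mex{0,0} = 1
G(11) = mex{0,0} = 1
G(12) = mex{0,0} = 1
G(13) = mex{0,0} = 1
G(14) = mex{0,0} = 1
G(15) = mex{0,0} = 1
G(16) = mex{1,0} = 2
G(17) = mex{1,0} = 2
G(18) = mex{1,1} = 0
G(19) = mex{1,1} = 0
G(20) = mex{1,1} = 0
G(21) = mex{1,1} = 0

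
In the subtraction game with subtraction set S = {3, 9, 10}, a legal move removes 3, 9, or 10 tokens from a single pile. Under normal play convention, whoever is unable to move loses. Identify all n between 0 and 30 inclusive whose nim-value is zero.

0, 1, 2, 6, 7, 8, 13, 14, 19, 20, 21, 25, 26, 27

G(0) = 0
G(1) = mex{} = 0
G(2) = mex{} = 0
G(3) = mex{0} = 1
G(4) = mex{0} = 1
G(5) = mex{0} = 1
G(6) = mex{1} = 0
G(7) = mex{1} = 0
G(8) = mex{1} = 0
G(9) = mex{0,0} = 1
G(10) = mex{0,0,0} = 1
G(11) = mex{0,0,0} = 1
G(12) = mex{1,1,0} = 2
G(13) = mex{1,1,1} = 0
G(14) = mex{1,1,1} = 0
G(15) = mex{2,0,1} = 3
G(16) = mex{0,0,0} = 1
G(17) = mex{0,0,0} = 1
G(18) = mex{3,1,0} = 2
G(19) = mex{1,1,1} = 0
G(20) = mex{1,1,1} = 0
G(21) = mex{2,2,1} = 0
G(22) = mex{0,0,2} = 1
G(23) = mex{0,0,0} = 1
G(24) = mex{0,3,0} = 1
G(25) = mex{1,1,3} = 0
G(26) = mex{1,1,1} = 0
G(27) = mex{1,2,1} = 0
G(28) = mex{0,0,2} = 1
G(29) = mex{0,0,0} = 1
G(30) = mex{0,0,0} = 1
P-positions are exactly the n with G(n) = 0.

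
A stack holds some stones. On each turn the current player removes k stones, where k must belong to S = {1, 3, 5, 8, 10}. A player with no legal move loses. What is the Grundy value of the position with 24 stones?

n :  0  1  2  3  4  5  6  7  8  9 10 11 12 13 14 15 16 17 18 19 20 21 22 23 24
G :  0  1  0  1  0  1  0  1  2  3  2  3  2  0  1  0  1  0  1  0  1  2  3  2  3

3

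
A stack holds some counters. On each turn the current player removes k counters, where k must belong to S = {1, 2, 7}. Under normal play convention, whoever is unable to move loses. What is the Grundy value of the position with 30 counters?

0

n :  0  1  2  3  4  5  6  7  8  9 10 11 12 13 14 15 16 17 18 19 20 21 22 23 24 25 26 27 28 29 30
G :  0  1  2  0  1  2  0  1  2  0  1  2  0  1  2  0  1  2  0  1  2  0  1  2  0  1  2  0  1  2  0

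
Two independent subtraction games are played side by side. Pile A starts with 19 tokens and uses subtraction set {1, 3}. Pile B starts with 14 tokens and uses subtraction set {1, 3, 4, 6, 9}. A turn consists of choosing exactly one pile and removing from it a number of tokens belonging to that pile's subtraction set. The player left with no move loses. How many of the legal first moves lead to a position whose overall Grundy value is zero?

Pile A, S = {1, 3}:
n :  0  1  2  3  4  5  6  7  8  9 10 11 12 13 14 15 16 17 18 19
G :  0  1  0  1  0  1  0  1  0  1  0  1  0  1  0  1  0  1  0  1
G_A(19) = 1.
Pile B, S = {1, 3, 4, 6, 9}:
n :  0  1  2  3  4  5  6  7  8  9 10 11 12 13 14
G :  0  1  0  1  2  3  2  0  1  4  3  2  0  1  0
G_B(14) = 0.
Combined Grundy value = 1 ⊕ 0 = 1.
A winning move leaves total XOR = 0, i.e. changes one component's Grundy value g to g ⊕ X where X is the current total.
Pile A: need g' = 1⊕1 = 0. Options: 19−1→G=0, 19−3→G=0. Hits: 2.
Pile B: need g' = 0⊕1 = 1. Options: 14−1→G=1, 14−3→G=2, 14−4→G=3, 14−6→G=1, 14−9→G=3. Hits: 2.

4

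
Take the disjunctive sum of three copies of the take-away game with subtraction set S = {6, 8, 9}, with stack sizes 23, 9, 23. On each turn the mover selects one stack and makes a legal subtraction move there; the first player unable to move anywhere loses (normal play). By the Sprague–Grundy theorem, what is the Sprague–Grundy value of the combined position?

All stacks use S = {6, 8, 9}:
n :  0  1  2  3  4  5  6  7  8  9 10 11 12 13 14 15 16 17 18 19 20 21 22 23
G :  0  0  0  0  0  0  1  1  1  1  1  1  2  2  2  0  0  0  0  0  0  1  1  1
Stack A: G(23) = 1.
Stack B: G(9) = 1.
Stack C: G(23) = 1.
Combined Grundy value = 1 ⊕ 1 ⊕ 1 = 1.

1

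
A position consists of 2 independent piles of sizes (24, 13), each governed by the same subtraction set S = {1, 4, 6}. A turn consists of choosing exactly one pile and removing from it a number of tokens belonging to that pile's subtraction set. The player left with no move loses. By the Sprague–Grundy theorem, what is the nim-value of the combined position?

All piles use S = {1, 4, 6}:
n :  0  1  2  3  4  5  6  7  8  9 10 11 12 13 14 15 16 17 18 19 20 21 22 23 24
G :  0  1  0  1  2  0  1  0  1  2  0  1  0  1  2  0  1  0  1  2  0  1  0  1  2
Pile A: G(24) = 2.
Pile B: G(13) = 1.
Combined Grundy value = 2 ⊕ 1 = 3.

3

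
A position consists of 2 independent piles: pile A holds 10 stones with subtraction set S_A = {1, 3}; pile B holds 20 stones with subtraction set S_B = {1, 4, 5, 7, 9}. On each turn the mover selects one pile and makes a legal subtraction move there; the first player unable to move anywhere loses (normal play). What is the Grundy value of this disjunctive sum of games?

2

Pile A, S = {1, 3}:
G(0) = 0
G(1) = mex{0} = 1
G(2) = mex{1} = 0
G(3) = mex{0,0} = 1
G(4) = mex{1,1} = 0
G(5) = mex{0,0} = 1
G(6) = mex{1,1} = 0
G(7) = mex{0,0} = 1
G(8) = mex{1,1} = 0
G(9) = mex{0,0} = 1
G(10) = mex{1,1} = 0
G_A(10) = 0.
Pile B, S = {1, 4, 5, 7, 9}:
n :  0  1  2  3  4  5  6  7  8  9 10 11 12 13 14 15 16 17 18 19 20
G :  0  1  0  1  2  3  2  3  0  1  0  1  2  3  2  3  0  1  0  1  2
G_B(20) = 2.
Combined Grundy value = 0 ⊕ 2 = 2.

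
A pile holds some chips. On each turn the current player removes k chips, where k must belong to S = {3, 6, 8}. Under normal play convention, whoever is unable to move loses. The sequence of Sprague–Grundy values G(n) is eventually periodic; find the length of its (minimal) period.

n :  0  1  2  3  4  5  6  7  8  9 10 11 12 13 14 15 16 17 18 19 20 21 22 23
G :  0  0  0  1  1  1  2  2  2  3  3  0  0  0  1  1  1  2  2  2  3  3  0  0
G(n+11) = G(n) holds for n = 0,…,7 (a full window of length max(S) = 8), so the sequence is purely periodic with period 11.

11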